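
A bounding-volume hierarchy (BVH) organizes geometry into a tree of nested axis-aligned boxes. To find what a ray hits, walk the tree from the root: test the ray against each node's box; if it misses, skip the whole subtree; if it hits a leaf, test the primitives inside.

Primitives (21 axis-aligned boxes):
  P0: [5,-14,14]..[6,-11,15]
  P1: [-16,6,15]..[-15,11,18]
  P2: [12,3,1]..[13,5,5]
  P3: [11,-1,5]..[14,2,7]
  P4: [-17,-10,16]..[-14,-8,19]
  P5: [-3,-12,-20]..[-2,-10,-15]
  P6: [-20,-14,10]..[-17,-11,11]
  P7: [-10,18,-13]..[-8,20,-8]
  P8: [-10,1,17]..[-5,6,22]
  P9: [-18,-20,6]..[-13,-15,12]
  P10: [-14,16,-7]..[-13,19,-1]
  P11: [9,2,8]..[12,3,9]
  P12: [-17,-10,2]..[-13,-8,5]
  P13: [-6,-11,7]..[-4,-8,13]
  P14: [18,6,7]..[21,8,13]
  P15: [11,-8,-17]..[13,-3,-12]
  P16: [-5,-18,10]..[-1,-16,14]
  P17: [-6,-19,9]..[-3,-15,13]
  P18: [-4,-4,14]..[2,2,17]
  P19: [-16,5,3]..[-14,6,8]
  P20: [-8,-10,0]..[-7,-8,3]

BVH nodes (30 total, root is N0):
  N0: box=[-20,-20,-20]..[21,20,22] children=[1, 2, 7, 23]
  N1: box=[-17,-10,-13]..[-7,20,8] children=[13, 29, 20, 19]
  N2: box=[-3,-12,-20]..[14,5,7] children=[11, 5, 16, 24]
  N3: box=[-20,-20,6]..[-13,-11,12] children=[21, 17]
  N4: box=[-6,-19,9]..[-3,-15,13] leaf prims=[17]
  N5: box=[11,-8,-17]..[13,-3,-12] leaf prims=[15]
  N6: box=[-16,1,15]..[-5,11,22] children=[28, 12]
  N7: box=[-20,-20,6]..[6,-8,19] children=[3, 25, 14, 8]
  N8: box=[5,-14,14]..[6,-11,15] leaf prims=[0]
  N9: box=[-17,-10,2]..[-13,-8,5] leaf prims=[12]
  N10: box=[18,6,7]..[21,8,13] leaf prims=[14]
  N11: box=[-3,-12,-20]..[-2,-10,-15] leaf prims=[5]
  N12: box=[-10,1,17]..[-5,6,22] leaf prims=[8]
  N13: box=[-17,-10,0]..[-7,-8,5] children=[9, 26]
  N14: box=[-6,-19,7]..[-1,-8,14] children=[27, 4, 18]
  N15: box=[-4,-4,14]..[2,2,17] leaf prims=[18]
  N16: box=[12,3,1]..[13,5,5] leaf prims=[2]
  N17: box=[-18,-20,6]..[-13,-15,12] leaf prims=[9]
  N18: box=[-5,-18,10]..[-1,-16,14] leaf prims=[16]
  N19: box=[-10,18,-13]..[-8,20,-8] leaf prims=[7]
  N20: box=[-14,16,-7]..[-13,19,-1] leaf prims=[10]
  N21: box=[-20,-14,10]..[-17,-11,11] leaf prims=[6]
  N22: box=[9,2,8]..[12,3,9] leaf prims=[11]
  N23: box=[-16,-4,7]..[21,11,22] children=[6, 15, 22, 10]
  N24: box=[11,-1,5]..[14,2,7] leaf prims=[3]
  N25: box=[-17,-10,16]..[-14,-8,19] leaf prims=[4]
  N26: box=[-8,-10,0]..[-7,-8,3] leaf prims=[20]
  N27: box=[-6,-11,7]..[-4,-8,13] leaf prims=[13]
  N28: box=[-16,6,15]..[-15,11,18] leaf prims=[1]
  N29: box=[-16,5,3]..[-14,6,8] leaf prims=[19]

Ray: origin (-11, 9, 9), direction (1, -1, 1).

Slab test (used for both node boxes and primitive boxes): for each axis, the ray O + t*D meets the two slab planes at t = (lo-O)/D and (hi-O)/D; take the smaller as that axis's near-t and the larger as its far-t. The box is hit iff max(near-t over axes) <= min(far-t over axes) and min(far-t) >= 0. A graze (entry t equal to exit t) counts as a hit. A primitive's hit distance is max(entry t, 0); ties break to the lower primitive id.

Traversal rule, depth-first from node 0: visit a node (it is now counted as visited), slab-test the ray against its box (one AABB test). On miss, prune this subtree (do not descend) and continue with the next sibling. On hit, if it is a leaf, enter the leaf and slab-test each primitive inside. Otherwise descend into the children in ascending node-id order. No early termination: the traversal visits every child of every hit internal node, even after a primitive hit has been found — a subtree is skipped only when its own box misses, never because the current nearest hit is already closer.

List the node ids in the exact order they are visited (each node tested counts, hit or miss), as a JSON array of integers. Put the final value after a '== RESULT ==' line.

Traverse from the root:
N0 x:[-9,32] y:[-11,29] z:[-29,13] -> hit [-9,13], descend [1, 2, 7, 23]
  N1 x:[-6,4] y:[-11,19] z:[-22,-1] -> miss, prune
  N2 x:[8,25] y:[4,21] z:[-29,-2] -> miss, prune
  N7 x:[-9,17] y:[17,29] z:[-3,10] -> miss, prune
  N23 x:[-5,32] y:[-2,13] z:[-2,13] -> hit [-2,13], descend [6, 10, 15, 22]
    N6 x:[-5,6] y:[-2,8] z:[6,13] -> hit [6,6], descend [12, 28]
      N12 x:[1,6] y:[3,8] z:[8,13] -> miss, prune
      N28 x:[-5,-4] y:[-2,3] z:[6,9] -> miss, prune
    N10 x:[29,32] y:[1,3] z:[-2,4] -> miss, prune
    N15 x:[7,13] y:[7,13] z:[5,8] -> hit [7,8] leaf, test {P18@t=7}
    N22 x:[20,23] y:[6,7] z:[-1,0] -> miss, prune

Visited [0, 1, 2, 7, 23, 6, 12, 28, 10, 15, 22]. Tests: 11 box, 1 leaf. Nearest: P18.

== RESULT ==
[0, 1, 2, 7, 23, 6, 12, 28, 10, 15, 22]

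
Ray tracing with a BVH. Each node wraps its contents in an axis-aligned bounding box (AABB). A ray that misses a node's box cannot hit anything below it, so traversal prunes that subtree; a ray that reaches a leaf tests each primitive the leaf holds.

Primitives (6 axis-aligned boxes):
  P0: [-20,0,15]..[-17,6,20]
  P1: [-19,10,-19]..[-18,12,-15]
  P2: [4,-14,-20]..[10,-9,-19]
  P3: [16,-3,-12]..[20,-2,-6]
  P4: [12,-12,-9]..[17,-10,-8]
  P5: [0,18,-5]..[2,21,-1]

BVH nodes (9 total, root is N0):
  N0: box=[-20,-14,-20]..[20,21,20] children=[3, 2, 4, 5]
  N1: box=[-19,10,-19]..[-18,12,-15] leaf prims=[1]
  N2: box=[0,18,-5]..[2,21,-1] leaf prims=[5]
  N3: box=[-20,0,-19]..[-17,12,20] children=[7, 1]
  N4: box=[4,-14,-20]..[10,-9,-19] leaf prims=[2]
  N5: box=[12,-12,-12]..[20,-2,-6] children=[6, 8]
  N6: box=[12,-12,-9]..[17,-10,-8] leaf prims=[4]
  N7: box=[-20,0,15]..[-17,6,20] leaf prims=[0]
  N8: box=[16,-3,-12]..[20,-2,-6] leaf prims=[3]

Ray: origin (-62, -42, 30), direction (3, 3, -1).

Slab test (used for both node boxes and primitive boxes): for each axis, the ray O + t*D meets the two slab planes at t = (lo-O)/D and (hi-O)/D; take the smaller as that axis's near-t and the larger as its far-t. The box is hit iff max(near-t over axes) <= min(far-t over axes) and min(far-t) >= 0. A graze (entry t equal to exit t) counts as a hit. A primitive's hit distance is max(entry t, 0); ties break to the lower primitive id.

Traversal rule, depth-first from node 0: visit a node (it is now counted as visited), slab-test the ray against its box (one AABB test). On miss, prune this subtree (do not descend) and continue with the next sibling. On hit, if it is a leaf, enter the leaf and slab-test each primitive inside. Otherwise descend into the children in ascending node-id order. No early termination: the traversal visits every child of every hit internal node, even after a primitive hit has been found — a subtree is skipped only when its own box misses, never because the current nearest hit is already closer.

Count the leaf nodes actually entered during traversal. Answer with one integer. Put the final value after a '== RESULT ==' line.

Traverse from the root:
N0 x:[14,82/3] y:[28/3,21] z:[10,50] -> hit [14,21], descend [2, 3, 4, 5]
  N2 x:[62/3,64/3] y:[20,21] z:[31,35] -> miss, prune
  N3 x:[14,15] y:[14,18] z:[10,49] -> hit [14,15], descend [1, 7]
    N1 x:[43/3,44/3] y:[52/3,18] z:[45,49] -> miss, prune
    N7 x:[14,15] y:[14,16] z:[10,15] -> hit [14,15] leaf, test {P0@t=14}
  N4 x:[22,24] y:[28/3,11] z:[49,50] -> miss, prune
  N5 x:[74/3,82/3] y:[10,40/3] z:[36,42] -> miss, prune

order=[0, 2, 3, 1, 7, 4, 5]  |boxes|=7  |leaves|=1  hit=P0

== RESULT ==
1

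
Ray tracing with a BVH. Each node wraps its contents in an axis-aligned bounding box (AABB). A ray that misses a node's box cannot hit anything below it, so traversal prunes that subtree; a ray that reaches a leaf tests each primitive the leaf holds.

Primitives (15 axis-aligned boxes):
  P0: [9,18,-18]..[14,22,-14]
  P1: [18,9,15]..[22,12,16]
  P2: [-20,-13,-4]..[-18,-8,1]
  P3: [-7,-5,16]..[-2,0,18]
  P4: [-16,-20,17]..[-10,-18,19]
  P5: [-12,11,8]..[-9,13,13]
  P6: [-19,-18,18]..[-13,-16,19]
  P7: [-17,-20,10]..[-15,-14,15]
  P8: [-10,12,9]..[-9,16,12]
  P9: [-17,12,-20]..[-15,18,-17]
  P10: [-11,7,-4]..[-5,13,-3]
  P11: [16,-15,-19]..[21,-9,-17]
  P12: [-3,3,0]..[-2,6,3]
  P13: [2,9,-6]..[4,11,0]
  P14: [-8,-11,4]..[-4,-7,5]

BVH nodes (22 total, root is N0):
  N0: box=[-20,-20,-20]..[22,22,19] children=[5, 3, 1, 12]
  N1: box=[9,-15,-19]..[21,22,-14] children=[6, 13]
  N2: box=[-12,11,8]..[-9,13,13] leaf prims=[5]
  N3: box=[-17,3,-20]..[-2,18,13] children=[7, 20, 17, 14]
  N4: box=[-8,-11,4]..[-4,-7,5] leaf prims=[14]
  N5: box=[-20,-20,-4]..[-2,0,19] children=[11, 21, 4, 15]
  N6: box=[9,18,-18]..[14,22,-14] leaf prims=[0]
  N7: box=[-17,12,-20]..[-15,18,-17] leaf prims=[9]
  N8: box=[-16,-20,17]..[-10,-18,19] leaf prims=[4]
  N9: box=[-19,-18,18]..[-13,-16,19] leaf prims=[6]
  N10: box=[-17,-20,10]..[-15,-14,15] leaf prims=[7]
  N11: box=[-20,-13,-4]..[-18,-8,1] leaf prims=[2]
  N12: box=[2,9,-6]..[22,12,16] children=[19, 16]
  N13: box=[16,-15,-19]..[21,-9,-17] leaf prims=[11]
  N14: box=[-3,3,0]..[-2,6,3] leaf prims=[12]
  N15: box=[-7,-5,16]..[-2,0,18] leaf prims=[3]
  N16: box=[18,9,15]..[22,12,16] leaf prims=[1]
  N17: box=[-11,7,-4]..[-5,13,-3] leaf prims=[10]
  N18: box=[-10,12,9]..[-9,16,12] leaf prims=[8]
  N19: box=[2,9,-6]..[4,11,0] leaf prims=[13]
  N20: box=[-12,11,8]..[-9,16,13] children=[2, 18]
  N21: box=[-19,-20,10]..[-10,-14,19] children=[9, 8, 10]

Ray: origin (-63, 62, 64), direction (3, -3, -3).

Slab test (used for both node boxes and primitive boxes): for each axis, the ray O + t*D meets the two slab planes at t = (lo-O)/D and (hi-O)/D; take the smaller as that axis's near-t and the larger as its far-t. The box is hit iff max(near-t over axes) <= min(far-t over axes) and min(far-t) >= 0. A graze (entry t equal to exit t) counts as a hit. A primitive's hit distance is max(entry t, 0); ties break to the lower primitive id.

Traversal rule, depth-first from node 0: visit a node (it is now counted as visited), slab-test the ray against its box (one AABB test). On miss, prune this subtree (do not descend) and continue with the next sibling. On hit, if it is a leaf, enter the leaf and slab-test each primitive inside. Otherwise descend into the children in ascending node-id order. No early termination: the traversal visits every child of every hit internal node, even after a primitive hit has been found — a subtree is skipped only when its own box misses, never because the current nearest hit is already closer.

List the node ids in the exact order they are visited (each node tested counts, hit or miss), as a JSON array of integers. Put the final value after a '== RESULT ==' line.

Traverse from the root:
N0 x:[43/3,85/3] y:[40/3,82/3] z:[15,28] -> hit [15,82/3], descend [1, 3, 5, 12]
  N1 x:[24,28] y:[40/3,77/3] z:[26,83/3] -> miss, prune
  N3 x:[46/3,61/3] y:[44/3,59/3] z:[17,28] -> hit [17,59/3], descend [7, 14, 17, 20]
    N7 x:[46/3,16] y:[44/3,50/3] z:[27,28] -> miss, prune
    N14 x:[20,61/3] y:[56/3,59/3] z:[61/3,64/3] -> miss, prune
    N17 x:[52/3,58/3] y:[49/3,55/3] z:[67/3,68/3] -> miss, prune
    N20 x:[17,18] y:[46/3,17] z:[17,56/3] -> hit [17,17], descend [2, 18]
      N2 x:[17,18] y:[49/3,17] z:[17,56/3] -> hit [17,17] leaf, test {P5@t=17}
      N18 x:[53/3,18] y:[46/3,50/3] z:[52/3,55/3] -> miss, prune
  N5 x:[43/3,61/3] y:[62/3,82/3] z:[15,68/3] -> miss, prune
  N12 x:[65/3,85/3] y:[50/3,53/3] z:[16,70/3] -> miss, prune

Visited [0, 1, 3, 7, 14, 17, 20, 2, 18, 5, 12]. Tests: 11 box, 1 leaf. Nearest: P5.

== RESULT ==
[0, 1, 3, 7, 14, 17, 20, 2, 18, 5, 12]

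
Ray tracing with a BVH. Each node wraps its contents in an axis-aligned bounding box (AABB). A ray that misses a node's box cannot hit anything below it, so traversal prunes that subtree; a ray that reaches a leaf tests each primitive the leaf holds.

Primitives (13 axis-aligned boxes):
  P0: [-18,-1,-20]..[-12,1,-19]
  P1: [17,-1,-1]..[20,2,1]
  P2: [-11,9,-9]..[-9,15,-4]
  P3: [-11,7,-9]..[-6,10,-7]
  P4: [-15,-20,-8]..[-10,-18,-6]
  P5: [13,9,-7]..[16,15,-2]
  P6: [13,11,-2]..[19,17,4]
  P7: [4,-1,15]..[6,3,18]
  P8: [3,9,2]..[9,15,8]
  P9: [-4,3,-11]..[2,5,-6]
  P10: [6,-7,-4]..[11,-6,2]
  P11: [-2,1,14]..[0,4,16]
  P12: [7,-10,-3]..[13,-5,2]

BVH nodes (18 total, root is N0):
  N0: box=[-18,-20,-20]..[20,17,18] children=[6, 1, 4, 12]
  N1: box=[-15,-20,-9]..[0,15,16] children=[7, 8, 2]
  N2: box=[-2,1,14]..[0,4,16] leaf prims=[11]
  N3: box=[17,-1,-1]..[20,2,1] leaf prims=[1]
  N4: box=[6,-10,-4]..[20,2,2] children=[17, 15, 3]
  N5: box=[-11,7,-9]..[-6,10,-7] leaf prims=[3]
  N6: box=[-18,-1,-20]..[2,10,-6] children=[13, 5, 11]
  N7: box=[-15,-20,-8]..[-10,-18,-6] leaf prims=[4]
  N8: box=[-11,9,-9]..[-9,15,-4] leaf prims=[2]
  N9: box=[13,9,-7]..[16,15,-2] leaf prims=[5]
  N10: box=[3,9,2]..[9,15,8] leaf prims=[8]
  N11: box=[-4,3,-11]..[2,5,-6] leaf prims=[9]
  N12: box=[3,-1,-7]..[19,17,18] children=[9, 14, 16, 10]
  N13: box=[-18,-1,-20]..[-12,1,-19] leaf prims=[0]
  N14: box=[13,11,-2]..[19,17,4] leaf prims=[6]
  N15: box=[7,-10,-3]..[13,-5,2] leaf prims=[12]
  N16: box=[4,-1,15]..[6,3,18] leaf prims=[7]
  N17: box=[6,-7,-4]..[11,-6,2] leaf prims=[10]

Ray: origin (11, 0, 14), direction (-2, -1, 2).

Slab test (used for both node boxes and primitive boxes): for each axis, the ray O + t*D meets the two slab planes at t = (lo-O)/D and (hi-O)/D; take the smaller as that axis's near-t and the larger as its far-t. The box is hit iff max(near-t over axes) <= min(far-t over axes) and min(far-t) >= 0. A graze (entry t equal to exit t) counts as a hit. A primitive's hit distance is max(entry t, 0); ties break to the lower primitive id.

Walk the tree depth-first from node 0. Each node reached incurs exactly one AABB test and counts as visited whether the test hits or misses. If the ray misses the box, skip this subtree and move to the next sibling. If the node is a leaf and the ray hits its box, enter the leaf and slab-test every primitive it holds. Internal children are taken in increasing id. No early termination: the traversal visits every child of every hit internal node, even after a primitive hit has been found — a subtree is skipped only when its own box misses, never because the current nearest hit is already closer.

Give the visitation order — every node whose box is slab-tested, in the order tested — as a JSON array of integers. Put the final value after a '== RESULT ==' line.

Trace the traversal:
N0 x:[-9/2,29/2] y:[-17,20] z:[-17,2] -> hit [-9/2,2], descend [1, 4, 6, 12]
  N1 x:[11/2,13] y:[-15,20] z:[-23/2,1] -> miss, prune
  N4 x:[-9/2,5/2] y:[-2,10] z:[-9,-6] -> miss, prune
  N6 x:[9/2,29/2] y:[-10,1] z:[-17,-10] -> miss, prune
  N12 x:[-4,4] y:[-17,1] z:[-21/2,2] -> hit [-4,1], descend [9, 10, 14, 16]
    N9 x:[-5/2,-1] y:[-15,-9] z:[-21/2,-8] -> miss, prune
    N10 x:[1,4] y:[-15,-9] z:[-6,-3] -> miss, prune
    N14 x:[-4,-1] y:[-17,-11] z:[-8,-5] -> miss, prune
    N16 x:[5/2,7/2] y:[-3,1] z:[1/2,2] -> miss, prune

Summary -> nodes [0, 1, 4, 6, 12, 9, 10, 14, 16]; box-tests=9; leaf-entries=0; first=miss

== RESULT ==
[0, 1, 4, 6, 12, 9, 10, 14, 16]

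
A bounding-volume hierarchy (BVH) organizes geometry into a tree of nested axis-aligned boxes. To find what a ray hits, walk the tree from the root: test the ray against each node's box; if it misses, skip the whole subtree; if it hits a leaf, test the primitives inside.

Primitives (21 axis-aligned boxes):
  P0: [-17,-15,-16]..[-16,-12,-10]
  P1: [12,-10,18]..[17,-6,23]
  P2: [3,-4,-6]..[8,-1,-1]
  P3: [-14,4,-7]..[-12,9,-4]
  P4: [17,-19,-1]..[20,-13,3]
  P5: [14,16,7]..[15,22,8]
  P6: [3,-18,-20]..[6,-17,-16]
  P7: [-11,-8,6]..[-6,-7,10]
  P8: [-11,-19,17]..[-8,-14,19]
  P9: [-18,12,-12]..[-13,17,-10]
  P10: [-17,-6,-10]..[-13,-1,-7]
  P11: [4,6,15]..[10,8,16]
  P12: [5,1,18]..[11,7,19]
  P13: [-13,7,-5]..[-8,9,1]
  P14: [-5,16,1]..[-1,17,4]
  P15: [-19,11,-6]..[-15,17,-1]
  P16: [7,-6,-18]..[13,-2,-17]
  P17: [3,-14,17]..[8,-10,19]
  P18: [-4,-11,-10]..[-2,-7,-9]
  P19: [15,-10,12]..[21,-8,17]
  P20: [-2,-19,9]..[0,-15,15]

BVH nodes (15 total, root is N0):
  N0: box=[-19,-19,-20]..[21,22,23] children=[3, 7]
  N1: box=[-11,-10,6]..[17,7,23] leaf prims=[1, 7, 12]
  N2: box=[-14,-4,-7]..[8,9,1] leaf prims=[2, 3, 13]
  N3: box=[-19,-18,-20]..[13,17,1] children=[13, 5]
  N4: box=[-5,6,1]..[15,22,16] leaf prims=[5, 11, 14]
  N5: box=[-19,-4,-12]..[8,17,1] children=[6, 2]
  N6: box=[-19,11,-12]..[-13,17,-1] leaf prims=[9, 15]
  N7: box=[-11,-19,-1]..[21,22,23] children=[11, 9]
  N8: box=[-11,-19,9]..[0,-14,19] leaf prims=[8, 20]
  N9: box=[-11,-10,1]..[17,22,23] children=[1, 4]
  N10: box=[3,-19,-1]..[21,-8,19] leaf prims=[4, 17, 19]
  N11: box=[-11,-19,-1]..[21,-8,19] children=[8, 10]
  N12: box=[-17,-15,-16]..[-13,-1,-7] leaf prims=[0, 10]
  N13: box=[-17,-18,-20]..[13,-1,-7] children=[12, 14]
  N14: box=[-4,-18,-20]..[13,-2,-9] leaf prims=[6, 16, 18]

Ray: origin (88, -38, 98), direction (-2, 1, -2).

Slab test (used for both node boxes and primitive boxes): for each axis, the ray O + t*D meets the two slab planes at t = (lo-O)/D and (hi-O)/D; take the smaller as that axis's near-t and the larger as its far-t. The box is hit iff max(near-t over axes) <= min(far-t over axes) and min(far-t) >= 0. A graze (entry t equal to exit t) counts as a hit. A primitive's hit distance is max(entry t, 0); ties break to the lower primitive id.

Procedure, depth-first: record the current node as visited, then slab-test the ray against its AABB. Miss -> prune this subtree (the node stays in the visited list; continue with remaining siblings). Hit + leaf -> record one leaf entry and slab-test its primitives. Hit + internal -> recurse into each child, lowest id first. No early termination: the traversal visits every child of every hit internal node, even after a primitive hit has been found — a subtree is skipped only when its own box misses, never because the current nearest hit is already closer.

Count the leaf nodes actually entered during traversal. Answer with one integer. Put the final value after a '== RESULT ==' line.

Traverse from the root:
N0 x:[67/2,107/2] y:[19,60] z:[75/2,59] -> hit [75/2,107/2], descend [3, 7]
  N3 x:[75/2,107/2] y:[20,55] z:[97/2,59] -> hit [97/2,107/2], descend [5, 13]
    N5 x:[40,107/2] y:[34,55] z:[97/2,55] -> hit [97/2,107/2], descend [2, 6]
      N2 x:[40,51] y:[34,47] z:[97/2,105/2] -> miss, prune
      N6 x:[101/2,107/2] y:[49,55] z:[99/2,55] -> hit [101/2,107/2] leaf, test {P9(miss), P15@t=103/2}
    N13 x:[75/2,105/2] y:[20,37] z:[105/2,59] -> miss, prune
  N7 x:[67/2,99/2] y:[19,60] z:[75/2,99/2] -> hit [75/2,99/2], descend [9, 11]
    N9 x:[71/2,99/2] y:[28,60] z:[75/2,97/2] -> hit [75/2,97/2], descend [1, 4]
      N1 x:[71/2,99/2] y:[28,45] z:[75/2,46] -> hit [75/2,45] leaf, test {P1(miss), P7(miss), P12@t=79/2}
      N4 x:[73/2,93/2] y:[44,60] z:[41,97/2] -> hit [44,93/2] leaf, test {P5(miss), P11(miss), P14(miss)}
    N11 x:[67/2,99/2] y:[19,30] z:[79/2,99/2] -> miss, prune

Visited [0, 3, 5, 2, 6, 13, 7, 9, 1, 4, 11]. Tests: 11 box, 3 leaf. Nearest: P12.

== RESULT ==
3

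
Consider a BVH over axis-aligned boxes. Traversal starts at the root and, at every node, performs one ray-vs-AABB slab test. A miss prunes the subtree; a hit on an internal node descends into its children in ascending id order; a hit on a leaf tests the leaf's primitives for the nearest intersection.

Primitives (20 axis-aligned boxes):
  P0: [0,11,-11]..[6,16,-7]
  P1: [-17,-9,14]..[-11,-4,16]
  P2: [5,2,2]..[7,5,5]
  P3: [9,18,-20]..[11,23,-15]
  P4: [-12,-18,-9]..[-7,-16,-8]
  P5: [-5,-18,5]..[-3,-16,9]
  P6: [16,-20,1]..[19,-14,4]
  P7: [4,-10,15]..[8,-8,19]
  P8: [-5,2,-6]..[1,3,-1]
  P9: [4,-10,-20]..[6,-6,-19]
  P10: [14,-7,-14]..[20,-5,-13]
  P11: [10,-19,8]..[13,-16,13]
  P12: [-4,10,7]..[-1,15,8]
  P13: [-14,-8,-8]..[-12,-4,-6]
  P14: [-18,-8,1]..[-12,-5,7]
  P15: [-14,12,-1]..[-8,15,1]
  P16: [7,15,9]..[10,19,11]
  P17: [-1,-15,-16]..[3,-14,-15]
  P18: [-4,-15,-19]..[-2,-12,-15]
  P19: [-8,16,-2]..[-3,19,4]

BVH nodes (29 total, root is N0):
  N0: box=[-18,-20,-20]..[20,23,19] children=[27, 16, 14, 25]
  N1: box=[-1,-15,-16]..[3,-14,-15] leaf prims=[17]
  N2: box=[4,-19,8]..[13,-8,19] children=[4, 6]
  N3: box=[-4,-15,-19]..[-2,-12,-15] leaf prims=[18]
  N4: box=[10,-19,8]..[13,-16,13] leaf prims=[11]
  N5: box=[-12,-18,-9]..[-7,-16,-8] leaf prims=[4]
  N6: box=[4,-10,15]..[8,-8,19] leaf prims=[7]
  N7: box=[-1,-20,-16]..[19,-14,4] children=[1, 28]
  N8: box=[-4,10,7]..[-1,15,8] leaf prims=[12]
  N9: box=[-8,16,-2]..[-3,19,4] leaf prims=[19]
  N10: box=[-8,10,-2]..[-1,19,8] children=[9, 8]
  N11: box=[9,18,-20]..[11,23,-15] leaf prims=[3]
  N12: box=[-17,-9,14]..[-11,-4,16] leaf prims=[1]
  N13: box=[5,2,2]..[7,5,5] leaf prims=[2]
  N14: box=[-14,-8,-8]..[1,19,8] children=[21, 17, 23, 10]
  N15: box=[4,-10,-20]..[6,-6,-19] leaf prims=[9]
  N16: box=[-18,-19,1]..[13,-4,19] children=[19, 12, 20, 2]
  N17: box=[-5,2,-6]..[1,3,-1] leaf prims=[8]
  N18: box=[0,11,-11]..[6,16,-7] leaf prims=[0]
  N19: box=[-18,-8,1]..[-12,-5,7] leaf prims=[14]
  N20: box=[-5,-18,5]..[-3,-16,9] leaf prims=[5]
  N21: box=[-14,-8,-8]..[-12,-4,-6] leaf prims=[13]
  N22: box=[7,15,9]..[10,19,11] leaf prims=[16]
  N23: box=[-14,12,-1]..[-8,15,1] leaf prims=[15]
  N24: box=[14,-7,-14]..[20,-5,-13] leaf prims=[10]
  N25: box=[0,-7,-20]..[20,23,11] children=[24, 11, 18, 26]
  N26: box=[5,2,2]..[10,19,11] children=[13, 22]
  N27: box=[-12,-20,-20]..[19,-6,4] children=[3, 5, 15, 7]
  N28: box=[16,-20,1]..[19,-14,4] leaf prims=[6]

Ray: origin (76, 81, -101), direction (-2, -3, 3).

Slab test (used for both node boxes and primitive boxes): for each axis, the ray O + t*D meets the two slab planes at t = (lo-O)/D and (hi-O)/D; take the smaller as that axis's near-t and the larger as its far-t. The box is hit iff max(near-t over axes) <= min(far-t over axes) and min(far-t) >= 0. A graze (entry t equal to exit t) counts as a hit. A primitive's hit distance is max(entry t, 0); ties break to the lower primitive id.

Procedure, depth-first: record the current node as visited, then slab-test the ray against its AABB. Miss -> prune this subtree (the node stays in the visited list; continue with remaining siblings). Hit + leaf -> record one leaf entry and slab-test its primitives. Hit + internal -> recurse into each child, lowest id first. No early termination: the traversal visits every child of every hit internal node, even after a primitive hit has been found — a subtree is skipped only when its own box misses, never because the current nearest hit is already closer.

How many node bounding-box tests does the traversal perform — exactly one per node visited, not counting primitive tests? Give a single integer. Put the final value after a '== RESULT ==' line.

Walk:
N0 x:[28,47] y:[58/3,101/3] z:[27,40] -> hit [28,101/3], descend [14, 16, 25, 27]
  N14 x:[75/2,45] y:[62/3,89/3] z:[31,109/3] -> miss, prune
  N16 x:[63/2,47] y:[85/3,100/3] z:[34,40] -> miss, prune
  N25 x:[28,38] y:[58/3,88/3] z:[27,112/3] -> hit [28,88/3], descend [11, 18, 24, 26]
    N11 x:[65/2,67/2] y:[58/3,21] z:[27,86/3] -> miss, prune
    N18 x:[35,38] y:[65/3,70/3] z:[30,94/3] -> miss, prune
    N24 x:[28,31] y:[86/3,88/3] z:[29,88/3] -> hit [29,88/3] leaf, test {P10@t=29}
    N26 x:[33,71/2] y:[62/3,79/3] z:[103/3,112/3] -> miss, prune
  N27 x:[57/2,44] y:[29,101/3] z:[27,35] -> hit [29,101/3], descend [3, 5, 7, 15]
    N3 x:[39,40] y:[31,32] z:[82/3,86/3] -> miss, prune
    N5 x:[83/2,44] y:[97/3,33] z:[92/3,31] -> miss, prune
    N7 x:[57/2,77/2] y:[95/3,101/3] z:[85/3,35] -> hit [95/3,101/3], descend [1, 28]
      N1 x:[73/2,77/2] y:[95/3,32] z:[85/3,86/3] -> miss, prune
      N28 x:[57/2,30] y:[95/3,101/3] z:[34,35] -> miss, prune
    N15 x:[35,36] y:[29,91/3] z:[27,82/3] -> miss, prune

15 AABB tests over nodes [0, 14, 16, 25, 11, 18, 24, 26, 27, 3, 5, 7, 1, 28, 15]; 1 leaf entered; closest P10.

== RESULT ==
15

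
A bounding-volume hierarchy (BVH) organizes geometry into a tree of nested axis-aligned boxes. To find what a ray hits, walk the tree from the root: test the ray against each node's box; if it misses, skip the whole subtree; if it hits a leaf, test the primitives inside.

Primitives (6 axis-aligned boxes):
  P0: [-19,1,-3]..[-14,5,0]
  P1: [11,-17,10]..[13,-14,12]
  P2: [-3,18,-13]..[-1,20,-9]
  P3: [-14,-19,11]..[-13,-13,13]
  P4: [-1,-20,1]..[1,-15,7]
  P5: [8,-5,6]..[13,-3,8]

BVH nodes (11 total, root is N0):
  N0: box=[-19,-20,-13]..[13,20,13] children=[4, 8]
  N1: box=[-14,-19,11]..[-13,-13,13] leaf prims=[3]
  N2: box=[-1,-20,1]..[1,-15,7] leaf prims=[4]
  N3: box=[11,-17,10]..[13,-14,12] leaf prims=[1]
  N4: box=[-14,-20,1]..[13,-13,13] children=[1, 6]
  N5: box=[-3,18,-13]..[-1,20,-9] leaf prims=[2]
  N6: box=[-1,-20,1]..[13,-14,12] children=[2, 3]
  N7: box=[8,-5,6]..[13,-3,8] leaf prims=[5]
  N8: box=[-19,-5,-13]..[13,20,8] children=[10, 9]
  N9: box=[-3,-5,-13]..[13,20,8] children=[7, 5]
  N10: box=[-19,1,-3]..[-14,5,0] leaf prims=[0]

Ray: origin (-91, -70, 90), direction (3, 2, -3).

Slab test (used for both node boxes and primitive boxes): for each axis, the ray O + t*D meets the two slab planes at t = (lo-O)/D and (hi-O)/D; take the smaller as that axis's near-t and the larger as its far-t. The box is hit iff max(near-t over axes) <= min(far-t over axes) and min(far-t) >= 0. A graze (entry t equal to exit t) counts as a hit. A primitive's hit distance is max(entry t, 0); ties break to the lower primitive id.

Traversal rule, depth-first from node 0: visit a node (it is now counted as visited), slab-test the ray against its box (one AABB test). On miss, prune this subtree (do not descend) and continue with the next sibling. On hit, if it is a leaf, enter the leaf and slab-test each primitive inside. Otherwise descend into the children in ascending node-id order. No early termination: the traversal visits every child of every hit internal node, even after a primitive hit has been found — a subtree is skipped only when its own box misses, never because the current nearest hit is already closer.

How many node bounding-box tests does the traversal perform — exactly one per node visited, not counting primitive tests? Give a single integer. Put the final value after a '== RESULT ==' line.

Traverse from the root:
N0 x:[24,104/3] y:[25,45] z:[77/3,103/3] -> hit [77/3,103/3], descend [4, 8]
  N4 x:[77/3,104/3] y:[25,57/2] z:[77/3,89/3] -> hit [77/3,57/2], descend [1, 6]
    N1 x:[77/3,26] y:[51/2,57/2] z:[77/3,79/3] -> hit [77/3,26] leaf, test {P3@t=77/3}
    N6 x:[30,104/3] y:[25,28] z:[26,89/3] -> miss, prune
  N8 x:[24,104/3] y:[65/2,45] z:[82/3,103/3] -> hit [65/2,103/3], descend [9, 10]
    N9 x:[88/3,104/3] y:[65/2,45] z:[82/3,103/3] -> hit [65/2,103/3], descend [5, 7]
      N5 x:[88/3,30] y:[44,45] z:[33,103/3] -> miss, prune
      N7 x:[33,104/3] y:[65/2,67/2] z:[82/3,28] -> miss, prune
    N10 x:[24,77/3] y:[71/2,75/2] z:[30,31] -> miss, prune

9 AABB tests over nodes [0, 4, 1, 6, 8, 9, 5, 7, 10]; 1 leaf entered; closest P3.

== RESULT ==
9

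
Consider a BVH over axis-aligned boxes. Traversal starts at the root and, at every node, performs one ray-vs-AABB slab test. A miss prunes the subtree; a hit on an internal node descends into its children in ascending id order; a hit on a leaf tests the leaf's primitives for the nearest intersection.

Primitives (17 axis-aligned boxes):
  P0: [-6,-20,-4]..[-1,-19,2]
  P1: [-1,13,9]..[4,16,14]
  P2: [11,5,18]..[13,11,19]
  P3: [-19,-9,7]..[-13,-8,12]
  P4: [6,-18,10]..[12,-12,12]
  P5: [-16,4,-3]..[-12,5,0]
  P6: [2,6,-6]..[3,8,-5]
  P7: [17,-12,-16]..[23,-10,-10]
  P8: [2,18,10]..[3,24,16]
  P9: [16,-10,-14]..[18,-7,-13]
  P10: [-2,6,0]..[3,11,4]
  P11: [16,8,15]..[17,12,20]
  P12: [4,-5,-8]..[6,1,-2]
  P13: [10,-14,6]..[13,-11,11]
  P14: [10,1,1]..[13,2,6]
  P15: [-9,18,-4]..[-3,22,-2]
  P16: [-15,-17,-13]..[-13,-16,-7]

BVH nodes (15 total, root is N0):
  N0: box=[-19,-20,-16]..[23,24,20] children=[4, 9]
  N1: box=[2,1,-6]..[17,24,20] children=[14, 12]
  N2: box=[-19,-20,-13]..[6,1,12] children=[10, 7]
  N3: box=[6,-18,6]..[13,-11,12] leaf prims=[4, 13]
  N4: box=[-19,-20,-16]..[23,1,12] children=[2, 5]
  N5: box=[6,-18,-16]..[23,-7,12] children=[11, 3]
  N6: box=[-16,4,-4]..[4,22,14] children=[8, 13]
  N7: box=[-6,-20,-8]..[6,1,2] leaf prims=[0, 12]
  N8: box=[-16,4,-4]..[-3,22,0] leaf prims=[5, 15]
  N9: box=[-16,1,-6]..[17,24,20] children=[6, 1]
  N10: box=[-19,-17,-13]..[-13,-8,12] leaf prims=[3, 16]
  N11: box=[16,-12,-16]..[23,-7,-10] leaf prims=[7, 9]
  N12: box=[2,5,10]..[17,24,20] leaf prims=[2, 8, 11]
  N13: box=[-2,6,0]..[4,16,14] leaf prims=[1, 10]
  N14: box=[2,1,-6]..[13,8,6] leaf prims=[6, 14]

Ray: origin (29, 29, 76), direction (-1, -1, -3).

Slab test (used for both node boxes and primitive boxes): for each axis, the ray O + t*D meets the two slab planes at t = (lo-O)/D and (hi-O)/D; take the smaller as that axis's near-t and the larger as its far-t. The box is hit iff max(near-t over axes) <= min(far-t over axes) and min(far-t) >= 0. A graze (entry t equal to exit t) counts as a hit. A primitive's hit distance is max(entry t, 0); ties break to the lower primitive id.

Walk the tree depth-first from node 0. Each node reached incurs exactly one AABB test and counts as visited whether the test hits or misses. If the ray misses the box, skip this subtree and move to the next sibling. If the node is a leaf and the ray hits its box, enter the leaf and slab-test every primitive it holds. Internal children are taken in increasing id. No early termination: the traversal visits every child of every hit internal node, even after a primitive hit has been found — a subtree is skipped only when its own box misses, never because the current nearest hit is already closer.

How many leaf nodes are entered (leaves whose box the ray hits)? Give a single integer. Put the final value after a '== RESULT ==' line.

Traverse from the root:
N0 x:[6,48] y:[5,49] z:[56/3,92/3] -> hit [56/3,92/3], descend [4, 9]
  N4 x:[6,48] y:[28,49] z:[64/3,92/3] -> hit [28,92/3], descend [2, 5]
    N2 x:[23,48] y:[28,49] z:[64/3,89/3] -> hit [28,89/3], descend [7, 10]
      N7 x:[23,35] y:[28,49] z:[74/3,28] -> hit [28,28] leaf, test {P0(miss), P12(miss)}
      N10 x:[42,48] y:[37,46] z:[64/3,89/3] -> miss, prune
    N5 x:[6,23] y:[36,47] z:[64/3,92/3] -> miss, prune
  N9 x:[12,45] y:[5,28] z:[56/3,82/3] -> hit [56/3,82/3], descend [1, 6]
    N1 x:[12,27] y:[5,28] z:[56/3,82/3] -> hit [56/3,27], descend [12, 14]
      N12 x:[12,27] y:[5,24] z:[56/3,22] -> hit [56/3,22] leaf, test {P2(miss), P8(miss), P11(miss)}
      N14 x:[16,27] y:[21,28] z:[70/3,82/3] -> hit [70/3,27] leaf, test {P6(miss), P14(miss)}
    N6 x:[25,45] y:[7,25] z:[62/3,80/3] -> hit [25,25], descend [8, 13]
      N8 x:[32,45] y:[7,25] z:[76/3,80/3] -> miss, prune
      N13 x:[25,31] y:[13,23] z:[62/3,76/3] -> miss, prune

order=[0, 4, 2, 7, 10, 5, 9, 1, 12, 14, 6, 8, 13]  |boxes|=13  |leaves|=3  hit=miss

== RESULT ==
3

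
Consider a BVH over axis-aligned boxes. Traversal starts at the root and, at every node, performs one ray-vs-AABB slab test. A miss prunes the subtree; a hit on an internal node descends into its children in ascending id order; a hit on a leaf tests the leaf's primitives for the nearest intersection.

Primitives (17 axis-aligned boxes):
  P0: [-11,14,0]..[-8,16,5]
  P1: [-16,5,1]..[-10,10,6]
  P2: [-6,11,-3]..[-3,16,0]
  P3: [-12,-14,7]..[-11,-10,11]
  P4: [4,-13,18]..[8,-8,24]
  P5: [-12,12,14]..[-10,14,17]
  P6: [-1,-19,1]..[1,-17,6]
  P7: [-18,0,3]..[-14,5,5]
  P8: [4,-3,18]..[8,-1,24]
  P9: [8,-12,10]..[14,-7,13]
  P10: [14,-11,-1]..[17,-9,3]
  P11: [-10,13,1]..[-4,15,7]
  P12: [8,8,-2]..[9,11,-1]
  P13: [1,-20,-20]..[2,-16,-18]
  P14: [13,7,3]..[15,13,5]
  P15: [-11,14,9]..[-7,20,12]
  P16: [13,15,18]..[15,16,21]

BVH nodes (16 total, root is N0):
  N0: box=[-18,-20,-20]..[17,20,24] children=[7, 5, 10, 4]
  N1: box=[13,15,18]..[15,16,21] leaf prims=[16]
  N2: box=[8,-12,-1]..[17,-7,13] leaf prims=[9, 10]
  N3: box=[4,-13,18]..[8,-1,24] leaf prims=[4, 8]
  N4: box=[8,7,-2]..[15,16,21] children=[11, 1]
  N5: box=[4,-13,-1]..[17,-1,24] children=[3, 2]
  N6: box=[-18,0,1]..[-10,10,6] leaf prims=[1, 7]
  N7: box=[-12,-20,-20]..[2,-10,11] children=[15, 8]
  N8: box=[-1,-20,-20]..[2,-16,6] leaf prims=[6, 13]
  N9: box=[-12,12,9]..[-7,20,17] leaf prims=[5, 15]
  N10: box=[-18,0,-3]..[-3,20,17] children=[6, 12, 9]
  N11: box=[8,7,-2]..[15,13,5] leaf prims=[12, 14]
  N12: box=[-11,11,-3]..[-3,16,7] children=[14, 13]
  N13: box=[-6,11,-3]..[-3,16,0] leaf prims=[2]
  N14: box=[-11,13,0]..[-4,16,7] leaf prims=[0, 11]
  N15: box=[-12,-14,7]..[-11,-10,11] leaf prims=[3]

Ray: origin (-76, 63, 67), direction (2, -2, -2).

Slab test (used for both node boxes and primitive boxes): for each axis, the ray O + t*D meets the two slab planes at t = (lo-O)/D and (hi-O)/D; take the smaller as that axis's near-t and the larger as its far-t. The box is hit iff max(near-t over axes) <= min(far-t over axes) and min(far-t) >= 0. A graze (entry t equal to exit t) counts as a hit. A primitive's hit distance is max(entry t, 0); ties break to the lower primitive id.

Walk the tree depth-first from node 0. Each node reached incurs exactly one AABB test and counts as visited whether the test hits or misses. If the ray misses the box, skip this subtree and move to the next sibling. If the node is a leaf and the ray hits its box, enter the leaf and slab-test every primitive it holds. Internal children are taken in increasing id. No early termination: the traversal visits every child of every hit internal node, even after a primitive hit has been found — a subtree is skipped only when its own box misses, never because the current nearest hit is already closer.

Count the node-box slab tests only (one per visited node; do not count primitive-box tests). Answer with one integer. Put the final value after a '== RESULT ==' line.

Walk:
N0 x:[29,93/2] y:[43/2,83/2] z:[43/2,87/2] -> hit [29,83/2], descend [4, 5, 7, 10]
  N4 x:[42,91/2] y:[47/2,28] z:[23,69/2] -> miss, prune
  N5 x:[40,93/2] y:[32,38] z:[43/2,34] -> miss, prune
  N7 x:[32,39] y:[73/2,83/2] z:[28,87/2] -> hit [73/2,39], descend [8, 15]
    N8 x:[75/2,39] y:[79/2,83/2] z:[61/2,87/2] -> miss, prune
    N15 x:[32,65/2] y:[73/2,77/2] z:[28,30] -> miss, prune
  N10 x:[29,73/2] y:[43/2,63/2] z:[25,35] -> hit [29,63/2], descend [6, 9, 12]
    N6 x:[29,33] y:[53/2,63/2] z:[61/2,33] -> hit [61/2,63/2] leaf, test {P1(miss), P7@t=31}
    N9 x:[32,69/2] y:[43/2,51/2] z:[25,29] -> miss, prune
    N12 x:[65/2,73/2] y:[47/2,26] z:[30,35] -> miss, prune

Summary -> nodes [0, 4, 5, 7, 8, 15, 10, 6, 9, 12]; box-tests=10; leaf-entries=1; first=P7

== RESULT ==
10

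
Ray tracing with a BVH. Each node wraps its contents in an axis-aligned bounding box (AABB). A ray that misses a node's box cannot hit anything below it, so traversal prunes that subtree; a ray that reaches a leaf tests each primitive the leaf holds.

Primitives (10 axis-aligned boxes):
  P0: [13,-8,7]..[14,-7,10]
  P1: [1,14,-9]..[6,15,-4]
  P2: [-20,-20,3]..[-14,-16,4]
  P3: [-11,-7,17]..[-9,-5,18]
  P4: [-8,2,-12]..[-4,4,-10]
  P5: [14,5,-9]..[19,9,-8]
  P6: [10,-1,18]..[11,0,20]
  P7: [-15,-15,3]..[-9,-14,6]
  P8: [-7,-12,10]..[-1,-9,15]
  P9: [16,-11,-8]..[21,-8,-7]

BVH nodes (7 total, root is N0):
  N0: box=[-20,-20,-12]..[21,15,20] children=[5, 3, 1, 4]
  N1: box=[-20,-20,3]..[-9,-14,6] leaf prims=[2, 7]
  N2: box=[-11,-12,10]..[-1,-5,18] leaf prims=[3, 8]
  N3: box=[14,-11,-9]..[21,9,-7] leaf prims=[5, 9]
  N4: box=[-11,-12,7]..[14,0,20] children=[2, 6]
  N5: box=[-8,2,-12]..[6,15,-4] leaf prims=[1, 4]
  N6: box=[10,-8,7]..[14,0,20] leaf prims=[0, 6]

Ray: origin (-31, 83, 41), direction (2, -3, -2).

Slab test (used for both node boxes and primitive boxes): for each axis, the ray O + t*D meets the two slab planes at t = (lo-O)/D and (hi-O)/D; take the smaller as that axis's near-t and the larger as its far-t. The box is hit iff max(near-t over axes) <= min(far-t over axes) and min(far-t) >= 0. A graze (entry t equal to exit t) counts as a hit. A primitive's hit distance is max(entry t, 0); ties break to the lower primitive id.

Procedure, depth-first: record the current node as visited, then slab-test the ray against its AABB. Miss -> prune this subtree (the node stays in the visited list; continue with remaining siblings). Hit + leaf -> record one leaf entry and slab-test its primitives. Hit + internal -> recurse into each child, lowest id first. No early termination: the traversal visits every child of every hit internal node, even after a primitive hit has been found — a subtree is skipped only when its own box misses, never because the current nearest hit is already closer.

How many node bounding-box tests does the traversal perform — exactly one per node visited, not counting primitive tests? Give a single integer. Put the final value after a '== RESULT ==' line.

Walk:
N0 x:[11/2,26] y:[68/3,103/3] z:[21/2,53/2] -> hit [68/3,26], descend [1, 3, 4, 5]
  N1 x:[11/2,11] y:[97/3,103/3] z:[35/2,19] -> miss, prune
  N3 x:[45/2,26] y:[74/3,94/3] z:[24,25] -> hit [74/3,25] leaf, test {P5@t=74/3, P9(miss)}
  N4 x:[10,45/2] y:[83/3,95/3] z:[21/2,17] -> miss, prune
  N5 x:[23/2,37/2] y:[68/3,27] z:[45/2,53/2] -> miss, prune

order=[0, 1, 3, 4, 5]  |boxes|=5  |leaves|=1  hit=P5

== RESULT ==
5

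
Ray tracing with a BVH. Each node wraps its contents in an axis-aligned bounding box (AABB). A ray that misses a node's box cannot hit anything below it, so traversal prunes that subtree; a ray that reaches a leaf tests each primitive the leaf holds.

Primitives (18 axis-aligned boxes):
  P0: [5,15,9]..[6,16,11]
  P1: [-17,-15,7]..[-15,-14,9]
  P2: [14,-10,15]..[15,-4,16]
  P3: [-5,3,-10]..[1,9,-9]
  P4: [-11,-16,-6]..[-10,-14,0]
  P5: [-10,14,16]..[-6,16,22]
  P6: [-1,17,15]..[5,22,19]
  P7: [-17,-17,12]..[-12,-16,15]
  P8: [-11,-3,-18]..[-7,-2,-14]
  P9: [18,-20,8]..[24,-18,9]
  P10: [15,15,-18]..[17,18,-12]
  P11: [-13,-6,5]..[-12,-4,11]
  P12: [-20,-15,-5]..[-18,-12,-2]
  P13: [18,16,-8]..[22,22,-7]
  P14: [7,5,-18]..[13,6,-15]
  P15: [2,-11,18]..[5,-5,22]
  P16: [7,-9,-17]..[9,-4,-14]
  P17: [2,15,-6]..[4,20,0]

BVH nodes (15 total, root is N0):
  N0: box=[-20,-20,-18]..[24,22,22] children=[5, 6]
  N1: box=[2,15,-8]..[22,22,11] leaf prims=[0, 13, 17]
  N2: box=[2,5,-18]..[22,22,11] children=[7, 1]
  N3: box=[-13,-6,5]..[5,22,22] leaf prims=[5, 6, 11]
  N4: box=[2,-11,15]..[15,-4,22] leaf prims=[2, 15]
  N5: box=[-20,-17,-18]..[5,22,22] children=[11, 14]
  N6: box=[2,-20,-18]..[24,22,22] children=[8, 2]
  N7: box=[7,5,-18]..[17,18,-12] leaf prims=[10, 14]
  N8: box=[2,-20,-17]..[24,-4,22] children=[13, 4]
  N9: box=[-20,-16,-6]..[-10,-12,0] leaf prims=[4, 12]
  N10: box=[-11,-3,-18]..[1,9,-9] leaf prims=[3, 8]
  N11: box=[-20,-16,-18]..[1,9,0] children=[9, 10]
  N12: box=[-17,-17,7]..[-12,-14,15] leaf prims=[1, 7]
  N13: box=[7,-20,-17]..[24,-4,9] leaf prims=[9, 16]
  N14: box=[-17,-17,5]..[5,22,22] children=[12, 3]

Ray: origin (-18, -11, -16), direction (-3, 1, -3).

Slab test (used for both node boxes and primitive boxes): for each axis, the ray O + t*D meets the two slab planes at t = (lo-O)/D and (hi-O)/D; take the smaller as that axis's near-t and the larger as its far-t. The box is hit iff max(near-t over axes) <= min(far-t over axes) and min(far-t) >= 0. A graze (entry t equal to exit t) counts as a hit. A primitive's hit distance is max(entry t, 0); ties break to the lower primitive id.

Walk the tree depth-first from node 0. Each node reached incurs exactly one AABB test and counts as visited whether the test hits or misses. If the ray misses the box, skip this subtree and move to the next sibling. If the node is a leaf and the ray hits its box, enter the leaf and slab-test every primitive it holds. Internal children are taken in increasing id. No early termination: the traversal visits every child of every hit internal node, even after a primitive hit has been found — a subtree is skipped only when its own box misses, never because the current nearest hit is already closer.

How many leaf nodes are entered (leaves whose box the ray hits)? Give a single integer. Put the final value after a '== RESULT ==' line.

Trace the traversal:
N0 x:[-14,2/3] y:[-9,33] z:[-38/3,2/3] -> hit [-9,2/3], descend [5, 6]
  N5 x:[-23/3,2/3] y:[-6,33] z:[-38/3,2/3] -> hit [-6,2/3], descend [11, 14]
    N11 x:[-19/3,2/3] y:[-5,20] z:[-16/3,2/3] -> hit [-5,2/3], descend [9, 10]
      N9 x:[-8/3,2/3] y:[-5,-1] z:[-16/3,-10/3] -> miss, prune
      N10 x:[-19/3,-7/3] y:[8,20] z:[-7/3,2/3] -> miss, prune
    N14 x:[-23/3,-1/3] y:[-6,33] z:[-38/3,-7] -> miss, prune
  N6 x:[-14,-20/3] y:[-9,33] z:[-38/3,2/3] -> miss, prune

order=[0, 5, 11, 9, 10, 14, 6]  |boxes|=7  |leaves|=0  hit=miss

== RESULT ==
0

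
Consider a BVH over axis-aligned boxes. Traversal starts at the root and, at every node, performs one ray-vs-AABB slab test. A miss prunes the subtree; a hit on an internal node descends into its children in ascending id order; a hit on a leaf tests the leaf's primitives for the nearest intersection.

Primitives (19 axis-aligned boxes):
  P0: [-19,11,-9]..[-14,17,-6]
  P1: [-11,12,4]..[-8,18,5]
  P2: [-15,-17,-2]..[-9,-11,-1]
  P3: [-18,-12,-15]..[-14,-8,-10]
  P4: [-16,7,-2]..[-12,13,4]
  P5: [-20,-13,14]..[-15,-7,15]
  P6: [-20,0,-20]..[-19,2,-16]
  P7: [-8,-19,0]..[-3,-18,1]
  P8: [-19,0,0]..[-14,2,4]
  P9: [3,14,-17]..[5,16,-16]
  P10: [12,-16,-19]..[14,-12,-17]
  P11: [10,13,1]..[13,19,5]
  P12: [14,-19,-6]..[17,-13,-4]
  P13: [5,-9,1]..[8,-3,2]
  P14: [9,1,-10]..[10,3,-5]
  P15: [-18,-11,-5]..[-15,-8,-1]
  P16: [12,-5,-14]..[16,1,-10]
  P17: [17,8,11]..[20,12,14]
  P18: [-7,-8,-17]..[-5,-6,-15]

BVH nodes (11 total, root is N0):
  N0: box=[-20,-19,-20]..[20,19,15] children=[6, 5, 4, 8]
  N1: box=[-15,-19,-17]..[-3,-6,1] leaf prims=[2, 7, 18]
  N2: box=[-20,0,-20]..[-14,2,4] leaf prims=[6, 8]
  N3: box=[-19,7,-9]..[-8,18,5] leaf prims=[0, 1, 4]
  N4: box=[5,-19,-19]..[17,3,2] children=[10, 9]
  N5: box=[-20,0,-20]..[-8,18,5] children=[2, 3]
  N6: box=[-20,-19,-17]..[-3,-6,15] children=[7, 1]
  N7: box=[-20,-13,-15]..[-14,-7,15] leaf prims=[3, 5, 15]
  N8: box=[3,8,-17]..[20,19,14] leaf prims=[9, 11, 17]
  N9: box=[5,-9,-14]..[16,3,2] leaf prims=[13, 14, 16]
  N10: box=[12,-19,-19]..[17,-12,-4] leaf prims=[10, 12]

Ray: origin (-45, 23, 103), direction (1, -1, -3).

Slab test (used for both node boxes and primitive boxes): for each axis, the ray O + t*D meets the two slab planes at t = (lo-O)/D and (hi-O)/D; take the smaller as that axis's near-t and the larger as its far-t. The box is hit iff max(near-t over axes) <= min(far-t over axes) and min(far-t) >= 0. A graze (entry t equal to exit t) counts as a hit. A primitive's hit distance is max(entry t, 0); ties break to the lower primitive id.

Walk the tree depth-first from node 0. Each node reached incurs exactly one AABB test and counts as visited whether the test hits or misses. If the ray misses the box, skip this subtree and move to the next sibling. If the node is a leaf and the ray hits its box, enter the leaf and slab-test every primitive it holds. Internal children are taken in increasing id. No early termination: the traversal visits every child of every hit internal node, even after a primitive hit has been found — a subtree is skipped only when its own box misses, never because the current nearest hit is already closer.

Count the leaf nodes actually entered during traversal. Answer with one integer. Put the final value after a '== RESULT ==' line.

Walk:
N0 x:[25,65] y:[4,42] z:[88/3,41] -> hit [88/3,41], descend [4, 5, 6, 8]
  N4 x:[50,62] y:[20,42] z:[101/3,122/3] -> miss, prune
  N5 x:[25,37] y:[5,23] z:[98/3,41] -> miss, prune
  N6 x:[25,42] y:[29,42] z:[88/3,40] -> hit [88/3,40], descend [1, 7]
    N1 x:[30,42] y:[29,42] z:[34,40] -> hit [34,40] leaf, test {P2@t=104/3, P7(miss), P18(miss)}
    N7 x:[25,31] y:[30,36] z:[88/3,118/3] -> hit [30,31] leaf, test {P3(miss), P5(miss), P15(miss)}
  N8 x:[48,65] y:[4,15] z:[89/3,40] -> miss, prune

Visited [0, 4, 5, 6, 1, 7, 8]. Tests: 7 box, 2 leaf. Nearest: P2.

== RESULT ==
2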